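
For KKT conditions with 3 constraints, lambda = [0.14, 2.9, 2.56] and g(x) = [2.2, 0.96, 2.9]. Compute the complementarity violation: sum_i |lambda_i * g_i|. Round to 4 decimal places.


KKT complementary slackness check:
lambda_1 * g_1 = 0.14 * 2.2 = 0.308
lambda_2 * g_2 = 2.9 * 0.96 = 2.784
lambda_3 * g_3 = 2.56 * 2.9 = 7.424
Total violation = 0.308 + 2.784 + 7.424 = 10.516


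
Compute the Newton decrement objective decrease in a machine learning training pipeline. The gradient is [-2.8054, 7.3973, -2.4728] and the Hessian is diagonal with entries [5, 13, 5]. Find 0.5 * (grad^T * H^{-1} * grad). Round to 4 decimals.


Step 1: H is diagonal, so H^(-1) * g = [-0.5611, 0.569, -0.4946].
Step 2: g^T H^(-1) g = sum_i g_i^2 / H_ii
  = (-2.8054)^2/5 + (7.3973)^2/13 + (-2.4728)^2/5
  = 1.5741 + 4.2092 + 1.2229 = 7.0062
Step 3: Objective decrease = 0.5 * g^T H^(-1) g = 3.5031


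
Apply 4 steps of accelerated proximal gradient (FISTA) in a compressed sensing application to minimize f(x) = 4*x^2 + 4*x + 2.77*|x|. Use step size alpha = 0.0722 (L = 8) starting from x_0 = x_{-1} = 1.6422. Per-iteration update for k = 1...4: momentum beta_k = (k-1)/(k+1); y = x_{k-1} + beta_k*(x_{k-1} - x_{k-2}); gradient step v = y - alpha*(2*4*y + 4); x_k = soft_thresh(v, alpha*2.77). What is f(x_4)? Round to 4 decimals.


FISTA on f(x) = 4*x^2 + 4*x + 2.77*|x|
L = 8, alpha = 0.0722
Iteration 1: beta = 0.0, y = 1.6422 + 0.0*(1.6422 - 1.6422) = 1.6422
  grad(y) = 17.1376, v = y - alpha*grad = 0.4049
  prox(v) = soft_thresh(0.4049, 0.2) = 0.2049
Iteration 2: beta = 0.3333, y = 0.2049 + 0.3333*(0.2049 - 1.6422) = -0.2742
  grad(y) = 1.8061, v = y - alpha*grad = -0.4046
  prox(v) = soft_thresh(-0.4046, 0.2) = -0.2046
Iteration 3: beta = 0.5, y = -0.2046 + 0.5*(-0.2046 - 0.2049) = -0.4094
  grad(y) = 0.7248, v = y - alpha*grad = -0.4617
  prox(v) = soft_thresh(-0.4617, 0.2) = -0.2617
Iteration 4: beta = 0.6, y = -0.2617 + 0.6*(-0.2617 + 0.2046) = -0.296
  grad(y) = 1.6321, v = y - alpha*grad = -0.4138
  prox(v) = soft_thresh(-0.4138, 0.2) = -0.2138
f(x_4) = 4*(-0.2138)^2 + 4*(-0.2138) + 2.77*|-0.2138| = -0.0801


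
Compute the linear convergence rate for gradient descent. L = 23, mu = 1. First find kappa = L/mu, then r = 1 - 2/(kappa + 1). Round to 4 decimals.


Step 1: Compute the condition number.
kappa = L/mu = 23/1 = 23.0
Step 2: Compute the convergence rate.
r = 1 - 2/(kappa + 1) = 1 - 2*mu/(L + mu) = (L - mu)/(L + mu) = 22/24 = 0.9167


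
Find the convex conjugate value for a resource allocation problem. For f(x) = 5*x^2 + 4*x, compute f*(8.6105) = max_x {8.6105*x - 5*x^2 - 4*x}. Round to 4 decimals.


f*(y) = sup_x {y*x - a*x^2 - b*x} = sup_x {(y-b)*x - a*x^2}
FOC: (y - b) - 2a*x = 0 => x* = (y - b)/(2a)
x* = (8.6105 - 4)/(2*5) = 0.4611
f*(8.6105) = (y-b)^2/(4a) = (8.6105 - 4)^2/(4*5)
= 21.2567/20 = 1.0628


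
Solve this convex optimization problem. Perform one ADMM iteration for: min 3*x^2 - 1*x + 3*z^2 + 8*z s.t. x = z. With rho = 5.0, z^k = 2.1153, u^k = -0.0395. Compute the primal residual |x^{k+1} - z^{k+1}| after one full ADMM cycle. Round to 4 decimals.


ADMM iteration with rho = 5.0, z^k = 2.1153, u^k = -0.0395
Step 1: x-update.
Minimize 3*x^2 - 1*x + (5.0/2)*(x - 2.1153 - 0.0395)^2
FOC: (2*3 + 5.0)*x = 1 + 5.0*(2.1153 + 0.0395)
x^{k+1} = 1.0704
Step 2: z-update.
Minimize 3*z^2 + 8*z + (5.0/2)*(1.0704 - z - 0.0395)^2
FOC: (2*3 + 5.0)*z = -8 + 5.0*(1.0704 - 0.0395)
z^{k+1} = -0.2587
Step 3: u-update.
u^{k+1} = -0.0395 + 1.0704 + 0.2587 = 1.2896
Step 4: Primal residual = |1.0704 + 0.2587| = 1.3291


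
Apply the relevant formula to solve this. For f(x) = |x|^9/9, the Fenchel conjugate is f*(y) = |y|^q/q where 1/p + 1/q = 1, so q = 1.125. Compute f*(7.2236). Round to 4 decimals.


The conjugate exponent q satisfies 1/p + 1/q = 1.
p = 9, so q = 9/(9 - 1) = 1.125
|y|^q = 7.2236^1.125 = 9.2491
f*(7.2236) = 9.2491 / 1.125 = 8.2214


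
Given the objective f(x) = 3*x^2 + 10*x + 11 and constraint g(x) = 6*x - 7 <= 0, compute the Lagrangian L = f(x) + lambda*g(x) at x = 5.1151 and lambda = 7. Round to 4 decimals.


Step 1: Evaluate f(x).
f(5.1151) = 3*5.1151^2 + 10*5.1151 + 11 = 140.6437
Step 2: Evaluate g(x).
g(5.1151) = 6*5.1151 - 7 = 23.6906
Step 3: Compute Lagrangian.
L = 140.6437 + 7*23.6906 = 306.4779


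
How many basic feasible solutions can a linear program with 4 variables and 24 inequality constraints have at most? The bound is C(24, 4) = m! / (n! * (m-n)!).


Each vertex corresponds to some choice of n active constraints out of m, so the number of vertices is at most C(m, n) = m! / (n!(m-n)!).
m = 24, n = 4
Numerator: 24 * 23 * 22 * 21
Denominator: 4! = 24
C(24, 4) = 10626


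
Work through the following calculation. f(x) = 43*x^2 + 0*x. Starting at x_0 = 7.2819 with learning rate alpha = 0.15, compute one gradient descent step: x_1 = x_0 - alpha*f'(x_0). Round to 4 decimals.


We compute the gradient at x_0 and apply the update.
f'(x) = 86*x + 0
f'(7.2819) = 86*7.2819 + 0 = 626.2434
x_1 = 7.2819 - 0.15*626.2434 = -86.6546


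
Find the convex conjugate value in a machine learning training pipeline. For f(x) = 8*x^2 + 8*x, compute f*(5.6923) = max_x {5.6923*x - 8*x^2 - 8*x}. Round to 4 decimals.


f*(y) = sup_x {y*x - a*x^2 - b*x} = sup_x {(y-b)*x - a*x^2}
FOC: (y - b) - 2a*x = 0 => x* = (y - b)/(2a)
x* = (5.6923 - 8)/(2*8) = -0.1442
f*(5.6923) = (y-b)^2/(4a) = (5.6923 - 8)^2/(4*8)
= 5.3255/32 = 0.1664


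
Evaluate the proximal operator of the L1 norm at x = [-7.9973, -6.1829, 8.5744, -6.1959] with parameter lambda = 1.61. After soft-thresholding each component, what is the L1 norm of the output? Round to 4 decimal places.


Soft-thresholding with lambda = 1.61:
prox(-7.9973) = sign(-7.9973)*max(|-7.9973| - 1.61, 0) = -6.3873
prox(-6.1829) = sign(-6.1829)*max(|-6.1829| - 1.61, 0) = -4.5729
prox(8.5744) = sign(8.5744)*max(|8.5744| - 1.61, 0) = 6.9644
prox(-6.1959) = sign(-6.1959)*max(|-6.1959| - 1.61, 0) = -4.5859
prox(x) = [-6.3873, -4.5729, 6.9644, -4.5859]
||prox(x)||_1 = 6.3873 + 4.5729 + 6.9644 + 4.5859 = 22.5105


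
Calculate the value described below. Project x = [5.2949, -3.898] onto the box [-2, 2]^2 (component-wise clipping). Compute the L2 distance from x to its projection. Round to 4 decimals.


Project each component onto [-2, 2].
clip(5.2949) = 2.0, clip(-3.898) = -2.0
Projection = [2.0, -2.0]
Squared diffs: [10.8564, 3.6024]
Distance = sqrt(14.4588) = 3.8025


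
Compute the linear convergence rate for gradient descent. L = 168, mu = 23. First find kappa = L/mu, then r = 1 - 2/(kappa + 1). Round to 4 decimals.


Step 1: Compute the condition number.
kappa = L/mu = 168/23 = 7.3043
Step 2: Compute the convergence rate.
r = 1 - 2/(kappa + 1) = 1 - 2*mu/(L + mu) = (L - mu)/(L + mu) = 145/191 = 0.7592


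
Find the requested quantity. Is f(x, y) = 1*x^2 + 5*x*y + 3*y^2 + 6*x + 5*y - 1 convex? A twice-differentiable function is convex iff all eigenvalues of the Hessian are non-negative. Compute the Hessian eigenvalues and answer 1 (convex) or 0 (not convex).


The Hessian of f(x,y) = 1*x^2 + 5*x*y + 3*y^2 + 6*x + 5*y - 1 is:
H = [[2, 5], [5, 6]]
Trace = 2 + 6 = 8
Determinant = 2*6 - (5)^2 = -13
Discriminant = (8)^2 - 4*-13 = 116.0
Eigenvalues: lambda_1 = -1.3852, lambda_2 = 9.3852
The function is not convex.

0


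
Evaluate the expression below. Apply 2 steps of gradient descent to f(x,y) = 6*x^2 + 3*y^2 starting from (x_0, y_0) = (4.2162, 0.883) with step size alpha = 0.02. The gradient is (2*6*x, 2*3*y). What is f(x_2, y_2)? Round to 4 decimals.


Gradient descent on f(x,y) = 6*x^2 + 3*y^2.
Starting point: (4.2162, 0.883), alpha = 0.02
Step 1: grad_x = 2*6*4.2162 = 50.5944, grad_y = 2*3*0.883 = 5.298
  x_1 = 4.2162 - 0.02*50.5944 = 3.2043
  y_1 = 0.883 - 0.02*5.298 = 0.777
Step 2: grad_x = 2*6*3.2043 = 38.4517, grad_y = 2*3*0.777 = 4.6622
  x_2 = 3.2043 - 0.02*38.4517 = 2.4353
  y_2 = 0.777 - 0.02*4.6622 = 0.6838
f(2.4353, 0.6838) = 6*2.4353^2 + 3*0.6838^2 = 36.9862


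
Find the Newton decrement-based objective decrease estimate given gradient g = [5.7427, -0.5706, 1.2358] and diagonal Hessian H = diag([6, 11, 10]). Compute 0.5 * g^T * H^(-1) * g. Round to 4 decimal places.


Step 1: H is diagonal, so H^(-1) * g = [0.9571, -0.0519, 0.1236].
Step 2: g^T H^(-1) g = sum_i g_i^2 / H_ii
  = (5.7427)^2/6 + (-0.5706)^2/11 + (1.2358)^2/10
  = 5.4964 + 0.0296 + 0.1527 = 5.6788
Step 3: Objective decrease = 0.5 * g^T H^(-1) g = 2.8394


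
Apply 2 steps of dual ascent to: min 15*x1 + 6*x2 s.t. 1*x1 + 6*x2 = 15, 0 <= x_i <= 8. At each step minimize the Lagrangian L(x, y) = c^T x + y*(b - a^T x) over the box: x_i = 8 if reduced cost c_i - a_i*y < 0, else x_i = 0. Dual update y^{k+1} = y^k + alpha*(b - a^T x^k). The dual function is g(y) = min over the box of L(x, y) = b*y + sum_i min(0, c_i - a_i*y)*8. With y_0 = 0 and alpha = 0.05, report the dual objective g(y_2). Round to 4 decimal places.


Dual ascent for LP: min 15*x1 + 6*x2, 1*x1 + 6*x2 = 15, 0 <= x_i <= 8
Step 1: y^k = 0.0, reduced costs: (15.0, 6.0)
  x^k = (0.0, 0.0), subgradient = b - a^T x = 15.0
  y^{k+1} = 0.0 + 0.05*15.0 = 0.75
Step 2: y^k = 0.75, reduced costs: (14.25, 1.5)
  x^k = (0.0, 0.0), subgradient = b - a^T x = 15.0
  y^{k+1} = 0.75 + 0.05*15.0 = 1.5
Dual objective at y_2 = 1.5: reduced costs (13.5, -3.0), box minimizer x = (0.0, 8.0)
g(y_2) = b*y + (c1 - a1*y)*x1 + (c2 - a2*y)*x2 = 15*1.5 + 13.5*0.0 + (-3.0)*8.0 = 22.5 + 0.0 - 24.0 = -1.5


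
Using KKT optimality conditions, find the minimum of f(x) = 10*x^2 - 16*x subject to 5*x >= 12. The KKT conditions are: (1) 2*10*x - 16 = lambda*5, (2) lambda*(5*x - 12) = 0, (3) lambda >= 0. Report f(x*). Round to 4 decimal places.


Step 1: Try lambda = 0 (constraint inactive).
x_unc = 16/(2*10) = 0.8
Check: 5*0.8 = 4.0 < 12 -- violated!
Step 2: Constraint must be active: 5*x = 12
x* = 12/5 = 2.4
lambda = (2*10*2.4 - 16)/5 = 6.4
Step 3: Compute optimal value.
f(x*) = 10*2.4^2 - 16*2.4 = 19.2


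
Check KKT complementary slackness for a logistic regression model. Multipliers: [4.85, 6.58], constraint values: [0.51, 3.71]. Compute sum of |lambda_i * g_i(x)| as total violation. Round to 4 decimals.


KKT complementary slackness check:
lambda_1 * g_1 = 4.85 * 0.51 = 2.4735
lambda_2 * g_2 = 6.58 * 3.71 = 24.4118
Total violation = 2.4735 + 24.4118 = 26.8853


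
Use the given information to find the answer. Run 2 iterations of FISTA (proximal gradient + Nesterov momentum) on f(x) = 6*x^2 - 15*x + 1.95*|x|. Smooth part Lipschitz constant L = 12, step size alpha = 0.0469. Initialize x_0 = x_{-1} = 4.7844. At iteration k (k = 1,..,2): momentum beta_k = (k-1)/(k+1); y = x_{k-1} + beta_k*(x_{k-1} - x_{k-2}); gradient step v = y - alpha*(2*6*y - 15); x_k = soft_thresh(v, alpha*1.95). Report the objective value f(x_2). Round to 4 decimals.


FISTA on f(x) = 6*x^2 - 15*x + 1.95*|x|
L = 12, alpha = 0.0469
Iteration 1: beta = 0.0, y = 4.7844 + 0.0*(4.7844 - 4.7844) = 4.7844
  grad(y) = 42.4128, v = y - alpha*grad = 2.7952
  prox(v) = soft_thresh(2.7952, 0.0915) = 2.7038
Iteration 2: beta = 0.3333, y = 2.7038 + 0.3333*(2.7038 - 4.7844) = 2.0102
  grad(y) = 9.123, v = y - alpha*grad = 1.5824
  prox(v) = soft_thresh(1.5824, 0.0915) = 1.4909
f(x_2) = 6*1.4909^2 - 15*1.4909 + 1.95*|1.4909| = -6.1194


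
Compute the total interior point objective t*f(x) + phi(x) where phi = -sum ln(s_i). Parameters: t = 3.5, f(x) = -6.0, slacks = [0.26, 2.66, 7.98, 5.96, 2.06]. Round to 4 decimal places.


Step 1: Compute log-barrier.
ln values: [-1.3471, 0.9783, 2.0769, 1.7851, 0.7227]
phi = -(-1.3471 + 0.9783 + 2.0769 + 1.7851 + 0.7227) = -4.216
Step 2: Compute augmented objective.
t*f(x) = 3.5*-6.0 = -21.0
Total = -21.0 - 4.216 = -25.216


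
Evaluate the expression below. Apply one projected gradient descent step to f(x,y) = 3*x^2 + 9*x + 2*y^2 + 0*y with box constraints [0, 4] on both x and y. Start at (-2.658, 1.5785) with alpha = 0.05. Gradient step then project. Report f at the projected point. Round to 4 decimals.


Step 1: Compute gradient at (-2.658, 1.5785).
grad_x = 2*3*-2.658 + 9 = -6.948
grad_y = 2*2*1.5785 + 0 = 6.314
Step 2: Gradient step.
x_raw = -2.658 - 0.05*-6.948 = -2.3106
y_raw = 1.5785 - 0.05*6.314 = 1.2628
Step 3: Project onto [0, 4].
x_proj = clip(-2.3106) = 0.0
y_proj = clip(1.2628) = 1.2628
Step 4: Evaluate f.
f(0.0, 1.2628) = 3.1893


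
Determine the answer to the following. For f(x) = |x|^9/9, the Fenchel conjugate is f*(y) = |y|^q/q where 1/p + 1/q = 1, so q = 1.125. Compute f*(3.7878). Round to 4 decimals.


The conjugate exponent q satisfies 1/p + 1/q = 1.
p = 9, so q = 9/(9 - 1) = 1.125
|y|^q = 3.7878^1.125 = 4.4739
f*(3.7878) = 4.4739 / 1.125 = 3.9768


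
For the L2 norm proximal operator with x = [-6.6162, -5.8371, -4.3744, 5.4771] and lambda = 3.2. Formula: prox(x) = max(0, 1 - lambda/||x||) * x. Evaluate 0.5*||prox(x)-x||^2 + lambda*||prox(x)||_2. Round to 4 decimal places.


Step 1: Compute ||x||.
||x|| = 11.2685
Step 2: Compute scaling factor.
scale = max(0, 1 - 3.2/11.2685) = 0.716
Step 3: prox(x) = [-4.7374, -4.1795, -3.1322, 3.9217]
||prox(x)|| = 8.0685
Step 4: Proximal objective.
0.5*||prox-x||^2 = 5.12
lambda*||prox|| = 25.8192
Total = 30.9393


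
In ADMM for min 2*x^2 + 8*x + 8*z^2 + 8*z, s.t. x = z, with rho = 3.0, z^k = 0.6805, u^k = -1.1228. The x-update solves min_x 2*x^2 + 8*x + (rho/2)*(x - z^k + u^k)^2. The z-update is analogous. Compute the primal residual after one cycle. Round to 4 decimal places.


ADMM iteration with rho = 3.0, z^k = 0.6805, u^k = -1.1228
Step 1: x-update.
Minimize 2*x^2 + 8*x + (3.0/2)*(x - 0.6805 - 1.1228)^2
FOC: (2*2 + 3.0)*x = -8 + 3.0*(0.6805 + 1.1228)
x^{k+1} = -0.37
Step 2: z-update.
Minimize 8*z^2 + 8*z + (3.0/2)*(-0.37 - z - 1.1228)^2
FOC: (2*8 + 3.0)*z = -8 + 3.0*(-0.37 - 1.1228)
z^{k+1} = -0.6568
Step 3: u-update.
u^{k+1} = -1.1228 - 0.37 + 0.6568 = -0.8361
Step 4: Primal residual = |-0.37 + 0.6568| = 0.2867


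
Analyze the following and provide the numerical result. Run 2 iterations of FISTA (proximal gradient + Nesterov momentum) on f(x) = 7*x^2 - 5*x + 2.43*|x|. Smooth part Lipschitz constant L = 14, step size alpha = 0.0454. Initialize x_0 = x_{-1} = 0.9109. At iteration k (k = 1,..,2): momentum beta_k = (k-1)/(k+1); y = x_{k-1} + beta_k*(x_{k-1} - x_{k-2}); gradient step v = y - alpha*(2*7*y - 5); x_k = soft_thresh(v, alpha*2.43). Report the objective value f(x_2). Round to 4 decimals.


FISTA on f(x) = 7*x^2 - 5*x + 2.43*|x|
L = 14, alpha = 0.0454
Iteration 1: beta = 0.0, y = 0.9109 + 0.0*(0.9109 - 0.9109) = 0.9109
  grad(y) = 7.7526, v = y - alpha*grad = 0.5589
  prox(v) = soft_thresh(0.5589, 0.1103) = 0.4486
Iteration 2: beta = 0.3333, y = 0.4486 + 0.3333*(0.4486 - 0.9109) = 0.2945
  grad(y) = -0.8768, v = y - alpha*grad = 0.3343
  prox(v) = soft_thresh(0.3343, 0.1103) = 0.224
f(x_2) = 7*0.224^2 - 5*0.224 + 2.43*|0.224| = -0.2244


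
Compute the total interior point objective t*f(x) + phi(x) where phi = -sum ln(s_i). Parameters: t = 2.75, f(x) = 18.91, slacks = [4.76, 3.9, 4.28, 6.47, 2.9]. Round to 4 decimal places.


Step 1: Compute log-barrier.
ln values: [1.5602, 1.361, 1.454, 1.8672, 1.0647]
phi = -(1.5602 + 1.361 + 1.454 + 1.8672 + 1.0647) = -7.3071
Step 2: Compute augmented objective.
t*f(x) = 2.75*18.91 = 52.0025
Total = 52.0025 - 7.3071 = 44.6954


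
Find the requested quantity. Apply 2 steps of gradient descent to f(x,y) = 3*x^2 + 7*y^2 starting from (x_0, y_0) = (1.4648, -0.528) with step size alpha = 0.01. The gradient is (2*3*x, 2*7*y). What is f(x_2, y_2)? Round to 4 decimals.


Gradient descent on f(x,y) = 3*x^2 + 7*y^2.
Starting point: (1.4648, -0.528), alpha = 0.01
Step 1: grad_x = 2*3*1.4648 = 8.7888, grad_y = 2*7*-0.528 = -7.392
  x_1 = 1.4648 - 0.01*8.7888 = 1.3769
  y_1 = -0.528 - 0.01*-7.392 = -0.4541
Step 2: grad_x = 2*3*1.3769 = 8.2615, grad_y = 2*7*-0.4541 = -6.3571
  x_2 = 1.3769 - 0.01*8.2615 = 1.2943
  y_2 = -0.4541 - 0.01*-6.3571 = -0.3905
f(1.2943, -0.3905) = 3*1.2943^2 + 7*(-0.3905)^2 = 6.0931


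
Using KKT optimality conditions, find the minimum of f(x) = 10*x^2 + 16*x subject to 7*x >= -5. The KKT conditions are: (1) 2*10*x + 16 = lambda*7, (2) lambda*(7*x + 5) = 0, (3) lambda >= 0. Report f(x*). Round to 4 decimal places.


Step 1: Try lambda = 0 (constraint inactive).
x_unc = -16/(2*10) = -0.8
Check: 7*-0.8 = -5.6 < -5 -- violated!
Step 2: Constraint must be active: 7*x = -5
x* = -5/7 = -0.7143 (rounded; the exact value -5/7 is used below)
lambda = (2*10*(-5/7) + 16)/7 = 0.2449
Step 3: Compute optimal value.
f(x*) = 10*(-5/7)^2 + 16*(-5/7) = -6.3265


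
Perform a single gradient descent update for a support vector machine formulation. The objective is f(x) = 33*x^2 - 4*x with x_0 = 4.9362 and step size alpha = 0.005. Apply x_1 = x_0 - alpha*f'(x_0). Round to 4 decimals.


We compute the gradient at x_0 and apply the update.
f'(x) = 66*x - 4
f'(4.9362) = 66*4.9362 - 4 = 321.7892
x_1 = 4.9362 - 0.005*321.7892 = 3.3273


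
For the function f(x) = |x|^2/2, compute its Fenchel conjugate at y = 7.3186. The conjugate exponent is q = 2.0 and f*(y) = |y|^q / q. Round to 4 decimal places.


The conjugate exponent q satisfies 1/p + 1/q = 1.
p = 2, so q = 2/(2 - 1) = 2.0
|y|^q = 7.3186^2.0 = 53.5619
f*(7.3186) = 53.5619 / 2.0 = 26.781


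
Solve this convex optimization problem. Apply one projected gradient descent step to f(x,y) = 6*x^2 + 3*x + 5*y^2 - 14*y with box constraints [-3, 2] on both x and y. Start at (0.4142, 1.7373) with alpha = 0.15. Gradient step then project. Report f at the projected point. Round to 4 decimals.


Step 1: Compute gradient at (0.4142, 1.7373).
grad_x = 2*6*0.4142 + 3 = 7.9704
grad_y = 2*5*1.7373 - 14 = 3.373
Step 2: Gradient step.
x_raw = 0.4142 - 0.15*7.9704 = -0.7814
y_raw = 1.7373 - 0.15*3.373 = 1.2314
Step 3: Project onto [-3, 2].
x_proj = clip(-0.7814) = -0.7814
y_proj = clip(1.2314) = 1.2314
Step 4: Evaluate f.
f(-0.7814, 1.2314) = -8.3387


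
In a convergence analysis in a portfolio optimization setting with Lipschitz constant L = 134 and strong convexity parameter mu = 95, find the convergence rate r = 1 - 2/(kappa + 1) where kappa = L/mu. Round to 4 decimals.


Step 1: Compute the condition number.
kappa = L/mu = 134/95 = 1.4105
Step 2: Compute the convergence rate.
r = 1 - 2/(kappa + 1) = 1 - 2*mu/(L + mu) = (L - mu)/(L + mu) = 39/229 = 0.1703


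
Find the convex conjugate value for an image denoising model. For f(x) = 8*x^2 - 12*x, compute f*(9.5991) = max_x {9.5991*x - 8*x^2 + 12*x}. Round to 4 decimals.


f*(y) = sup_x {y*x - a*x^2 - b*x} = sup_x {(y-b)*x - a*x^2}
FOC: (y - b) - 2a*x = 0 => x* = (y - b)/(2a)
x* = (9.5991 + 12)/(2*8) = 1.3499
f*(9.5991) = (y-b)^2/(4a) = (9.5991 + 12)^2/(4*8)
= 466.5211/32 = 14.5788


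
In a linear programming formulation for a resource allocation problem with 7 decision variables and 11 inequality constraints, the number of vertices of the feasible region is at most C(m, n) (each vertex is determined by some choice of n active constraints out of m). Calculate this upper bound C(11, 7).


Each vertex corresponds to some choice of n active constraints out of m, so the number of vertices is at most C(m, n) = m! / (n!(m-n)!).
m = 11, n = 7
Numerator: 11 * 10 * 9 * 8 * 7 * 6 * 5
Denominator: 7! = 5040
C(11, 7) = 330


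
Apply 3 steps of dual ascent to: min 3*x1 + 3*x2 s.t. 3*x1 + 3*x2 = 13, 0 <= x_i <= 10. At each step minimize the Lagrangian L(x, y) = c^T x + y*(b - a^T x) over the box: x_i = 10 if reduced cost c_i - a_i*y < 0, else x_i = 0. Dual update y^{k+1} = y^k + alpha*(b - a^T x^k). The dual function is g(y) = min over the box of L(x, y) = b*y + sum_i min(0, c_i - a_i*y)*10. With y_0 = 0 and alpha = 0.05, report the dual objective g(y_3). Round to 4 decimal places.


Dual ascent for LP: min 3*x1 + 3*x2, 3*x1 + 3*x2 = 13, 0 <= x_i <= 10
Step 1: y^k = 0.0, reduced costs: (3.0, 3.0)
  x^k = (0.0, 0.0), subgradient = b - a^T x = 13.0
  y^{k+1} = 0.0 + 0.05*13.0 = 0.65
Step 2: y^k = 0.65, reduced costs: (1.05, 1.05)
  x^k = (0.0, 0.0), subgradient = b - a^T x = 13.0
  y^{k+1} = 0.65 + 0.05*13.0 = 1.3
Step 3: y^k = 1.3, reduced costs: (-0.9, -0.9)
  x^k = (10.0, 10.0), subgradient = b - a^T x = -47.0
  y^{k+1} = 1.3 + 0.05*-47.0 = -1.05
Dual objective at y_3 = -1.05: reduced costs (6.15, 6.15), box minimizer x = (0.0, 0.0)
g(y_3) = b*y + (c1 - a1*y)*x1 + (c2 - a2*y)*x2 = 13*(-1.05) + 6.15*0.0 + 6.15*0.0 = -13.65 + 0.0 + 0.0 = -13.65


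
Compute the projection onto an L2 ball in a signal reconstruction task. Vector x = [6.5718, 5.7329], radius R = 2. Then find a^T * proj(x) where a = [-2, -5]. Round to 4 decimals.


Step 1: Compute ||x|| (intermediates to 6 decimals).
||x|| = sqrt(6.5718^2 + 5.7329^2) = 8.720934
Step 2: Project.
Since ||x|| > R, scale = R/||x|| = 2/8.720934 = 0.229333, proj(x) = scale * x
proj(x) = [1.507131, 1.314743]
Step 3: Dot product.
a^T * proj(x) = -2*1.507131 - 5*1.314743 = -9.588


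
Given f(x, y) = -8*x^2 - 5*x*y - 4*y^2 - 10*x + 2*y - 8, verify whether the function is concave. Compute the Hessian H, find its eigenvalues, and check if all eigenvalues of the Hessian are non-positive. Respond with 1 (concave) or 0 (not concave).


The Hessian of f(x,y) = -8*x^2 - 5*x*y - 4*y^2 - 10*x + 2*y - 8 is:
H = [[-16, -5], [-5, -8]]
Trace = -16 - 8 = -24
Determinant = -16*-8 - (-5)^2 = 103
Discriminant = (-24)^2 - 4*103 = 164.0
Eigenvalues: lambda_1 = -18.4031, lambda_2 = -5.5969
The function is concave.

1


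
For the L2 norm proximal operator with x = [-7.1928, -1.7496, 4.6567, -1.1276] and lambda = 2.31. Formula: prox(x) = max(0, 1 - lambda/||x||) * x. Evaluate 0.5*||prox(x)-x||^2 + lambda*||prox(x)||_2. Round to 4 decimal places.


Step 1: Compute ||x||.
||x|| = 8.8178
Step 2: Compute scaling factor.
scale = max(0, 1 - 2.31/8.8178) = 0.738
Step 3: prox(x) = [-5.3085, -1.2913, 3.4368, -0.8322]
||prox(x)|| = 6.5078
Step 4: Proximal objective.
0.5*||prox-x||^2 = 2.6681
lambda*||prox|| = 15.033
Total = 17.7011


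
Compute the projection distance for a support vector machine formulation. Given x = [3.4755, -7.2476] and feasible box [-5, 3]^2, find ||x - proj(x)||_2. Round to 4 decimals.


Project each component onto [-5, 3].
clip(3.4755) = 3.0, clip(-7.2476) = -5.0
Projection = [3.0, -5.0]
Squared diffs: [0.2261, 5.0517]
Distance = sqrt(5.2778) = 2.2973


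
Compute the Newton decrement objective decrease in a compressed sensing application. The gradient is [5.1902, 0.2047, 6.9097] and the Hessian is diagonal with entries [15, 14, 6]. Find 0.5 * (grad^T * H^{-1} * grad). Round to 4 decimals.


Step 1: H is diagonal, so H^(-1) * g = [0.346, 0.0146, 1.1516].
Step 2: g^T H^(-1) g = sum_i g_i^2 / H_ii
  = (5.1902)^2/15 + (0.2047)^2/14 + (6.9097)^2/6
  = 1.7959 + 0.003 + 7.9573 = 9.7562
Step 3: Objective decrease = 0.5 * g^T H^(-1) g = 4.8781


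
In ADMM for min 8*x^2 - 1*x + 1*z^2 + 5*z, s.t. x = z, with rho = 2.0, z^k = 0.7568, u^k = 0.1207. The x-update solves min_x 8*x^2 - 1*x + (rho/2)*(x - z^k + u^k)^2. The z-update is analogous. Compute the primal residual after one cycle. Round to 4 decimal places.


ADMM iteration with rho = 2.0, z^k = 0.7568, u^k = 0.1207
Step 1: x-update.
Minimize 8*x^2 - 1*x + (2.0/2)*(x - 0.7568 + 0.1207)^2
FOC: (2*8 + 2.0)*x = 1 + 2.0*(0.7568 - 0.1207)
x^{k+1} = 0.1262
Step 2: z-update.
Minimize 1*z^2 + 5*z + (2.0/2)*(0.1262 - z + 0.1207)^2
FOC: (2*1 + 2.0)*z = -5 + 2.0*(0.1262 + 0.1207)
z^{k+1} = -1.1265
Step 3: u-update.
u^{k+1} = 0.1207 + 0.1262 + 1.1265 = 1.3735
Step 4: Primal residual = |0.1262 + 1.1265| = 1.2528


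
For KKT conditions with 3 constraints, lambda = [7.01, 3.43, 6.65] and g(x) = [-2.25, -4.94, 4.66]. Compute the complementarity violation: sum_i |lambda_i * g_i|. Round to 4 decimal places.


KKT complementary slackness check:
lambda_1 * g_1 = 7.01 * -2.25 = -15.7725
lambda_2 * g_2 = 3.43 * -4.94 = -16.9442
lambda_3 * g_3 = 6.65 * 4.66 = 30.989
Total violation = 15.7725 + 16.9442 + 30.989 = 63.7057


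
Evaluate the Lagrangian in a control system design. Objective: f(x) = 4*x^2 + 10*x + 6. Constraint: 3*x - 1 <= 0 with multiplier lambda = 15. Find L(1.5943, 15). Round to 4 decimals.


Step 1: Evaluate f(x).
f(1.5943) = 4*1.5943^2 + 10*1.5943 + 6 = 32.1102
Step 2: Evaluate g(x).
g(1.5943) = 3*1.5943 - 1 = 3.7829
Step 3: Compute Lagrangian.
L = 32.1102 + 15*3.7829 = 88.8537


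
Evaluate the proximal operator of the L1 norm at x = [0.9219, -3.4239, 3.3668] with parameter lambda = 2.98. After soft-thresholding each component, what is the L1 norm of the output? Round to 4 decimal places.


Soft-thresholding with lambda = 2.98:
prox(0.9219) = sign(0.9219)*max(|0.9219| - 2.98, 0) = 0.0
prox(-3.4239) = sign(-3.4239)*max(|-3.4239| - 2.98, 0) = -0.4439
prox(3.3668) = sign(3.3668)*max(|3.3668| - 2.98, 0) = 0.3868
prox(x) = [0.0, -0.4439, 0.3868]
||prox(x)||_1 = 0.0 + 0.4439 + 0.3868 = 0.8307


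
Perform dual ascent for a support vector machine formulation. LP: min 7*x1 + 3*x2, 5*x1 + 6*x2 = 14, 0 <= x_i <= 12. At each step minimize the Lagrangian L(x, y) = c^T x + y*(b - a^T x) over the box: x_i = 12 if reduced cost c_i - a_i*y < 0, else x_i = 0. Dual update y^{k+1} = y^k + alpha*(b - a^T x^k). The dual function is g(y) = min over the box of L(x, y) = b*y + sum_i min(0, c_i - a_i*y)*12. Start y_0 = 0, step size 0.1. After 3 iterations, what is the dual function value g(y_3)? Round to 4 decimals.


Dual ascent for LP: min 7*x1 + 3*x2, 5*x1 + 6*x2 = 14, 0 <= x_i <= 12
Step 1: y^k = 0.0, reduced costs: (7.0, 3.0)
  x^k = (0.0, 0.0), subgradient = b - a^T x = 14.0
  y^{k+1} = 0.0 + 0.1*14.0 = 1.4
Step 2: y^k = 1.4, reduced costs: (0.0, -5.4)
  x^k = (0.0, 12.0), subgradient = b - a^T x = -58.0
  y^{k+1} = 1.4 + 0.1*-58.0 = -4.4
Step 3: y^k = -4.4, reduced costs: (29.0, 29.4)
  x^k = (0.0, 0.0), subgradient = b - a^T x = 14.0
  y^{k+1} = -4.4 + 0.1*14.0 = -3.0
Dual objective at y_3 = -3.0: reduced costs (22.0, 21.0), box minimizer x = (0.0, 0.0)
g(y_3) = b*y + (c1 - a1*y)*x1 + (c2 - a2*y)*x2 = 14*(-3.0) + 22.0*0.0 + 21.0*0.0 = -42.0 + 0.0 + 0.0 = -42.0


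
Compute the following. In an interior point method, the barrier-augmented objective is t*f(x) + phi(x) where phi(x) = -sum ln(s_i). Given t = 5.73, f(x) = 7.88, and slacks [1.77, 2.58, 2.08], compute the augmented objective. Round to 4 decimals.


Step 1: Compute log-barrier.
ln values: [0.571, 0.9478, 0.7324]
phi = -(0.571 + 0.9478 + 0.7324) = -2.2511
Step 2: Compute augmented objective.
t*f(x) = 5.73*7.88 = 45.1524
Total = 45.1524 - 2.2511 = 42.9013


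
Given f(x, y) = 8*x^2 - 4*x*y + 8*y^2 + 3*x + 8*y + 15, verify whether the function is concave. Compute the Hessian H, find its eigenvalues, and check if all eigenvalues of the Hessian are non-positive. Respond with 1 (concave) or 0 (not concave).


The Hessian of f(x,y) = 8*x^2 - 4*x*y + 8*y^2 + 3*x + 8*y + 15 is:
H = [[16, -4], [-4, 16]]
Trace = 16 + 16 = 32
Determinant = 16*16 - (-4)^2 = 240
Discriminant = (32)^2 - 4*240 = 64.0
Eigenvalues: lambda_1 = 12.0, lambda_2 = 20.0
The function is not concave.

0


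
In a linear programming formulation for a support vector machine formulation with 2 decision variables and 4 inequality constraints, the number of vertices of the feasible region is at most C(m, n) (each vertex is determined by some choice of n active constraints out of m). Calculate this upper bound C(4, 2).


Each vertex corresponds to some choice of n active constraints out of m, so the number of vertices is at most C(m, n) = m! / (n!(m-n)!).
m = 4, n = 2
Numerator: 4 * 3
Denominator: 2! = 2
C(4, 2) = 6


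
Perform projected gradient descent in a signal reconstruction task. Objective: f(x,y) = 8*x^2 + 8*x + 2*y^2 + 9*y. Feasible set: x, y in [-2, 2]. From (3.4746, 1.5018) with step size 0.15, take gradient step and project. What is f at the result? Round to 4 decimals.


Step 1: Compute gradient at (3.4746, 1.5018).
grad_x = 2*8*3.4746 + 8 = 63.5936
grad_y = 2*2*1.5018 + 9 = 15.0072
Step 2: Gradient step.
x_raw = 3.4746 - 0.15*63.5936 = -6.0644
y_raw = 1.5018 - 0.15*15.0072 = -0.7493
Step 3: Project onto [-2, 2].
x_proj = clip(-6.0644) = -2.0
y_proj = clip(-0.7493) = -0.7493
Step 4: Evaluate f.
f(-2.0, -0.7493) = 10.3793


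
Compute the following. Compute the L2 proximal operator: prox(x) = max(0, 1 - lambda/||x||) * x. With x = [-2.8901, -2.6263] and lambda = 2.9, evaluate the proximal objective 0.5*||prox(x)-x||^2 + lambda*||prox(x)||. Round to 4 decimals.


Step 1: Compute ||x||.
||x|| = 3.9051
Step 2: Compute scaling factor.
scale = max(0, 1 - 2.9/3.9051) = 0.2574
Step 3: prox(x) = [-0.7439, -0.676]
||prox(x)|| = 1.0051
Step 4: Proximal objective.
0.5*||prox-x||^2 = 4.205
lambda*||prox|| = 2.9148
Total = 7.1199


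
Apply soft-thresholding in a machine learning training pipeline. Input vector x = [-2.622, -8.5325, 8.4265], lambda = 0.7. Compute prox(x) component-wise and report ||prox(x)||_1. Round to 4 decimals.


Soft-thresholding with lambda = 0.7:
prox(-2.622) = sign(-2.622)*max(|-2.622| - 0.7, 0) = -1.922
prox(-8.5325) = sign(-8.5325)*max(|-8.5325| - 0.7, 0) = -7.8325
prox(8.4265) = sign(8.4265)*max(|8.4265| - 0.7, 0) = 7.7265
prox(x) = [-1.922, -7.8325, 7.7265]
||prox(x)||_1 = 1.922 + 7.8325 + 7.7265 = 17.481


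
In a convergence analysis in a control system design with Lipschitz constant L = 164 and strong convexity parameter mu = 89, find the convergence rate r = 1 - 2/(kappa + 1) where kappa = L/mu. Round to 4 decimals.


Step 1: Compute the condition number.
kappa = L/mu = 164/89 = 1.8427
Step 2: Compute the convergence rate.
r = 1 - 2/(kappa + 1) = 1 - 2*mu/(L + mu) = (L - mu)/(L + mu) = 75/253 = 0.2964


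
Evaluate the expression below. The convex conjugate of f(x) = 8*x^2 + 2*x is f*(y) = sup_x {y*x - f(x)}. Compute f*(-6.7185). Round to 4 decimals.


f*(y) = sup_x {y*x - a*x^2 - b*x} = sup_x {(y-b)*x - a*x^2}
FOC: (y - b) - 2a*x = 0 => x* = (y - b)/(2a)
x* = (-6.7185 - 2)/(2*8) = -0.5449
f*(-6.7185) = (y-b)^2/(4a) = (-6.7185 - 2)^2/(4*8)
= 76.0122/32 = 2.3754


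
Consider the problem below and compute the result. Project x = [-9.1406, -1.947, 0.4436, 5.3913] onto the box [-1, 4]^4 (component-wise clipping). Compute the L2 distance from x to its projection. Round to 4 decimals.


Project each component onto [-1, 4].
clip(-9.1406) = -1.0, clip(-1.947) = -1.0, clip(0.4436) = 0.4436, clip(5.3913) = 4.0
Projection = [-1.0, -1.0, 0.4436, 4.0]
Squared diffs: [66.2694, 0.8968, 0.0, 1.9357]
Distance = sqrt(69.1019) = 8.3128


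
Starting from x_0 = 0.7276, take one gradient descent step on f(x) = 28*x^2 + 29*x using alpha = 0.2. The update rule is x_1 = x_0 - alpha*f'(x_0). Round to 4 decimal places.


We compute the gradient at x_0 and apply the update.
f'(x) = 56*x + 29
f'(0.7276) = 56*0.7276 + 29 = 69.7456
x_1 = 0.7276 - 0.2*69.7456 = -13.2215


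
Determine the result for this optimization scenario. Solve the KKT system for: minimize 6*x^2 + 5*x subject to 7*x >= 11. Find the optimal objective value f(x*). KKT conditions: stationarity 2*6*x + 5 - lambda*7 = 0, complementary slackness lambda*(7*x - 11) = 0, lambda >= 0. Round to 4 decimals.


Step 1: Try lambda = 0 (constraint inactive).
x_unc = -5/(2*6) = -0.4167
Check: 7*-0.4167 = -2.9169 < 11 -- violated!
Step 2: Constraint must be active: 7*x = 11
x* = 11/7 = 1.5714 (rounded; the exact value 11/7 is used below)
lambda = (2*6*(11/7) + 5)/7 = 3.4082
Step 3: Compute optimal value.
f(x*) = 6*(11/7)^2 + 5*(11/7) = 22.6735


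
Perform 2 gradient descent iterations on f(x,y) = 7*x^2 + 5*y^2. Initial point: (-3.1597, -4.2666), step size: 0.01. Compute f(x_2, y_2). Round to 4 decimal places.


Gradient descent on f(x,y) = 7*x^2 + 5*y^2.
Starting point: (-3.1597, -4.2666), alpha = 0.01
Step 1: grad_x = 2*7*-3.1597 = -44.2358, grad_y = 2*5*-4.2666 = -42.666
  x_1 = -3.1597 - 0.01*-44.2358 = -2.7173
  y_1 = -4.2666 - 0.01*-42.666 = -3.8399
Step 2: grad_x = 2*7*-2.7173 = -38.0428, grad_y = 2*5*-3.8399 = -38.3994
  x_2 = -2.7173 - 0.01*-38.0428 = -2.3369
  y_2 = -3.8399 - 0.01*-38.3994 = -3.4559
f(-2.3369, -3.4559) = 7*(-2.3369)^2 + 5*(-3.4559)^2 = 97.946


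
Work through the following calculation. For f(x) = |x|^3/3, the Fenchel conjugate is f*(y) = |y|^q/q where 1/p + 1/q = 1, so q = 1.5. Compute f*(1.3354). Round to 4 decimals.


The conjugate exponent q satisfies 1/p + 1/q = 1.
p = 3, so q = 3/(3 - 1) = 1.5
|y|^q = 1.3354^1.5 = 1.5432
f*(1.3354) = 1.5432 / 1.5 = 1.0288


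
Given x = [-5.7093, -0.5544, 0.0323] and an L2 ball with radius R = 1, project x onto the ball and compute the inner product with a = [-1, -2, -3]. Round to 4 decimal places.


Step 1: Compute ||x|| (intermediates to 6 decimals).
||x|| = sqrt((-5.7093)^2 + (-0.5544)^2 + 0.0323^2) = 5.736245
Step 2: Project.
Since ||x|| > R, scale = R/||x|| = 1/5.736245 = 0.17433, proj(x) = scale * x
proj(x) = [-0.995302, -0.096649, 0.005631]
Step 3: Dot product.
a^T * proj(x) = -1*(-0.995302) - 2*(-0.096649) - 3*0.005631 = 1.1717


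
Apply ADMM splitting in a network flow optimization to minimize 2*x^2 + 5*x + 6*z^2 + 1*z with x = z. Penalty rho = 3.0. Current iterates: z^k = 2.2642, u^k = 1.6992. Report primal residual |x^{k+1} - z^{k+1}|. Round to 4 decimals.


ADMM iteration with rho = 3.0, z^k = 2.2642, u^k = 1.6992
Step 1: x-update.
Minimize 2*x^2 + 5*x + (3.0/2)*(x - 2.2642 + 1.6992)^2
FOC: (2*2 + 3.0)*x = -5 + 3.0*(2.2642 - 1.6992)
x^{k+1} = -0.4721
Step 2: z-update.
Minimize 6*z^2 + 1*z + (3.0/2)*(-0.4721 - z + 1.6992)^2
FOC: (2*6 + 3.0)*z = -1 + 3.0*(-0.4721 + 1.6992)
z^{k+1} = 0.1787
Step 3: u-update.
u^{k+1} = 1.6992 - 0.4721 - 0.1787 = 1.0483
Step 4: Primal residual = |-0.4721 - 0.1787| = 0.6509


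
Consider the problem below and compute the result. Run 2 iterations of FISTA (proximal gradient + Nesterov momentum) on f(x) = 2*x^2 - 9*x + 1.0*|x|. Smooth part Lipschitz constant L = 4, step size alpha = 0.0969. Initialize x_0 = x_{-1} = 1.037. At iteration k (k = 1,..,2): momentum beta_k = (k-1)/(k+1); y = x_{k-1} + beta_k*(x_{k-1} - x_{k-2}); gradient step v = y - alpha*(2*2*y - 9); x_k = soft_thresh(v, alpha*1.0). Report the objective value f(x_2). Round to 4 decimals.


FISTA on f(x) = 2*x^2 - 9*x + 1.0*|x|
L = 4, alpha = 0.0969
Iteration 1: beta = 0.0, y = 1.037 + 0.0*(1.037 - 1.037) = 1.037
  grad(y) = -4.852, v = y - alpha*grad = 1.5072
  prox(v) = soft_thresh(1.5072, 0.0969) = 1.4103
Iteration 2: beta = 0.3333, y = 1.4103 + 0.3333*(1.4103 - 1.037) = 1.5347
  grad(y) = -2.8613, v = y - alpha*grad = 1.8119
  prox(v) = soft_thresh(1.8119, 0.0969) = 1.715
f(x_2) = 2*1.715^2 - 9*1.715 + 1.0*|1.715| = -7.8376


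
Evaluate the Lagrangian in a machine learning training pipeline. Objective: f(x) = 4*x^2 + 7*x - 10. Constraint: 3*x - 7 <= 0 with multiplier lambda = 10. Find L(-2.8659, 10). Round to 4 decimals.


Step 1: Evaluate f(x).
f(-2.8659) = 4*(-2.8659)^2 + 7*(-2.8659) - 10 = 2.7922
Step 2: Evaluate g(x).
g(-2.8659) = 3*-2.8659 - 7 = -15.5977
Step 3: Compute Lagrangian.
L = 2.7922 + 10*-15.5977 = -153.1848


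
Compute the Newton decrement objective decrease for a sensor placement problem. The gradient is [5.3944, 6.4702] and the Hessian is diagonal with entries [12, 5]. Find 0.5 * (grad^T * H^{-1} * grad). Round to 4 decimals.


Step 1: H is diagonal, so H^(-1) * g = [0.4495, 1.294].
Step 2: g^T H^(-1) g = sum_i g_i^2 / H_ii
  = (5.3944)^2/12 + (6.4702)^2/5
  = 2.425 + 8.3727 = 10.7977
Step 3: Objective decrease = 0.5 * g^T H^(-1) g = 5.3988


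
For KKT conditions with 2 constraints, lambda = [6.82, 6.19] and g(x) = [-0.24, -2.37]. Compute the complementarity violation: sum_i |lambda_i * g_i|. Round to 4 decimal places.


KKT complementary slackness check:
lambda_1 * g_1 = 6.82 * -0.24 = -1.6368
lambda_2 * g_2 = 6.19 * -2.37 = -14.6703
Total violation = 1.6368 + 14.6703 = 16.3071


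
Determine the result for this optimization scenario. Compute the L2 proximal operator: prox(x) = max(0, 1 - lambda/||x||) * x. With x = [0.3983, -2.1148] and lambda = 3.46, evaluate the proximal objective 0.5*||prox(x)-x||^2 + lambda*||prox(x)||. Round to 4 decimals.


Step 1: Compute ||x||.
||x|| = 2.152
Step 2: Compute scaling factor.
scale = max(0, 1 - 3.46/2.152) = 0.0
Step 3: prox(x) = [0.0, -0.0]
||prox(x)|| = 0.0
Step 4: Proximal objective.
0.5*||prox-x||^2 = 2.3155
lambda*||prox|| = 0.0
Total = 2.3155


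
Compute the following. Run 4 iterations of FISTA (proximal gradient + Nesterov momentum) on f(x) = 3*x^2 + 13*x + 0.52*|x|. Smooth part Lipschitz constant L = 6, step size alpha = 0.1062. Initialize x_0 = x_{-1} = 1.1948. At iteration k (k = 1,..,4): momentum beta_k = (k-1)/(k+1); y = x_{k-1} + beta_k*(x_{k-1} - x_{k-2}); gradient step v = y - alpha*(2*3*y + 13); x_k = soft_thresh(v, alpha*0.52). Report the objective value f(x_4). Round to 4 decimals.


FISTA on f(x) = 3*x^2 + 13*x + 0.52*|x|
L = 6, alpha = 0.1062
Iteration 1: beta = 0.0, y = 1.1948 + 0.0*(1.1948 - 1.1948) = 1.1948
  grad(y) = 20.1688, v = y - alpha*grad = -0.9471
  prox(v) = soft_thresh(-0.9471, 0.0552) = -0.8919
Iteration 2: beta = 0.3333, y = -0.8919 + 0.3333*(-0.8919 - 1.1948) = -1.5875
  grad(y) = 3.4752, v = y - alpha*grad = -1.9565
  prox(v) = soft_thresh(-1.9565, 0.0552) = -1.9013
Iteration 3: beta = 0.5, y = -1.9013 + 0.5*(-1.9013 + 0.8919) = -2.406
  grad(y) = -1.4361, v = y - alpha*grad = -2.2535
  prox(v) = soft_thresh(-2.2535, 0.0552) = -2.1983
Iteration 4: beta = 0.6, y = -2.1983 + 0.6*(-2.1983 + 1.9013) = -2.3765
  grad(y) = -1.2588, v = y - alpha*grad = -2.2428
  prox(v) = soft_thresh(-2.2428, 0.0552) = -2.1876
f(x_4) = 3*(-2.1876)^2 + 13*(-2.1876) + 0.52*|-2.1876| = -12.9445


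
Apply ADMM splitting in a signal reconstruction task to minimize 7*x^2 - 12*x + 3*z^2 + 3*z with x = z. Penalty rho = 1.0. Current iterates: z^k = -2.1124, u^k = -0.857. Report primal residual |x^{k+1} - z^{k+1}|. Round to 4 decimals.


ADMM iteration with rho = 1.0, z^k = -2.1124, u^k = -0.857
Step 1: x-update.
Minimize 7*x^2 - 12*x + (1.0/2)*(x + 2.1124 - 0.857)^2
FOC: (2*7 + 1.0)*x = 12 + 1.0*(-2.1124 + 0.857)
x^{k+1} = 0.7163
Step 2: z-update.
Minimize 3*z^2 + 3*z + (1.0/2)*(0.7163 - z - 0.857)^2
FOC: (2*3 + 1.0)*z = -3 + 1.0*(0.7163 - 0.857)
z^{k+1} = -0.4487
Step 3: u-update.
u^{k+1} = -0.857 + 0.7163 + 0.4487 = 0.308
Step 4: Primal residual = |0.7163 + 0.4487| = 1.165


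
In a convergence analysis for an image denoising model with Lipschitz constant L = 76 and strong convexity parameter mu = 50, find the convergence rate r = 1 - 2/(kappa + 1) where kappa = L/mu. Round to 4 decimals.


Step 1: Compute the condition number.
kappa = L/mu = 76/50 = 1.52
Step 2: Compute the convergence rate.
r = 1 - 2/(kappa + 1) = 1 - 2*mu/(L + mu) = (L - mu)/(L + mu) = 26/126 = 0.2063


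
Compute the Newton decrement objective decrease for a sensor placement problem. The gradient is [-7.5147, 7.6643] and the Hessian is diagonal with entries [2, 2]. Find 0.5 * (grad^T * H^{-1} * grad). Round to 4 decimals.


Step 1: H is diagonal, so H^(-1) * g = [-3.7574, 3.8322].
Step 2: g^T H^(-1) g = sum_i g_i^2 / H_ii
  = (-7.5147)^2/2 + (7.6643)^2/2
  = 28.2354 + 29.3707 = 57.6061
Step 3: Objective decrease = 0.5 * g^T H^(-1) g = 28.8031


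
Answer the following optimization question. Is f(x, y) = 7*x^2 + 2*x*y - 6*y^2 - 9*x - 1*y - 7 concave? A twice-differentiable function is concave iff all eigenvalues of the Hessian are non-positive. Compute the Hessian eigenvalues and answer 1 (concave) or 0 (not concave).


The Hessian of f(x,y) = 7*x^2 + 2*x*y - 6*y^2 - 9*x - 1*y - 7 is:
H = [[14, 2], [2, -12]]
Trace = 14 - 12 = 2
Determinant = 14*-12 - (2)^2 = -172
Discriminant = (2)^2 - 4*-172 = 692.0
Eigenvalues: lambda_1 = -12.1529, lambda_2 = 14.1529
The function is not concave.

0


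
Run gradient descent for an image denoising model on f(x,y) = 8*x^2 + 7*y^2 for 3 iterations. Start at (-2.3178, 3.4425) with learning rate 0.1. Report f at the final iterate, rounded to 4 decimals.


Gradient descent on f(x,y) = 8*x^2 + 7*y^2.
Starting point: (-2.3178, 3.4425), alpha = 0.1
Step 1: grad_x = 2*8*-2.3178 = -37.0848, grad_y = 2*7*3.4425 = 48.195
  x_1 = -2.3178 - 0.1*-37.0848 = 1.3907
  y_1 = 3.4425 - 0.1*48.195 = -1.377
Step 2: grad_x = 2*8*1.3907 = 22.2509, grad_y = 2*7*-1.377 = -19.278
  x_2 = 1.3907 - 0.1*22.2509 = -0.8344
  y_2 = -1.377 - 0.1*-19.278 = 0.5508
Step 3: grad_x = 2*8*-0.8344 = -13.3505, grad_y = 2*7*0.5508 = 7.7112
  x_3 = -0.8344 - 0.1*-13.3505 = 0.5006
  y_3 = 0.5508 - 0.1*7.7112 = -0.2203
f(0.5006, -0.2203) = 8*0.5006^2 + 7*(-0.2203)^2 = 2.3449
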